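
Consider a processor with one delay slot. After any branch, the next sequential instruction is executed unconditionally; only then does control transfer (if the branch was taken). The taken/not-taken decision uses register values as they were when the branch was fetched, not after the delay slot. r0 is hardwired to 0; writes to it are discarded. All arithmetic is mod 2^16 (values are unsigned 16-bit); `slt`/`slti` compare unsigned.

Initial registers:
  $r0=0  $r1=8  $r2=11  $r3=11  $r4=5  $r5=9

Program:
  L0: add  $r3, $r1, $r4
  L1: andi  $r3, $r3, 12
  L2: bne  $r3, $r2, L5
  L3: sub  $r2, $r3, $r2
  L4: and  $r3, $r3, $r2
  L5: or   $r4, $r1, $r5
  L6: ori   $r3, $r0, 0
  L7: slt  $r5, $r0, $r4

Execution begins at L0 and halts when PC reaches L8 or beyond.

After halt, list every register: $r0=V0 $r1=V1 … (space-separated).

$r0=0 $r1=8 $r2=1 $r3=0 $r4=9 $r5=1

PC=0  add  $r3, $r1, $r4     | $r0=0 $r1=8 $r2=11 $r3=13 $r4=5 $r5=9
PC=1  andi  $r3, $r3, 12     | $r0=0 $r1=8 $r2=11 $r3=12 $r4=5 $r5=9
PC=2  bne  $r3, $r2, L5      | $r0=0 $r1=8 $r2=11 $r3=12 $r4=5 $r5=9  [TAKEN]
PC=3  sub  $r2, $r3, $r2     | $r0=0 $r1=8 $r2=1 $r3=12 $r4=5 $r5=9
PC=5  or   $r4, $r1, $r5     | $r0=0 $r1=8 $r2=1 $r3=12 $r4=9 $r5=9
PC=6  ori   $r3, $r0, 0      | $r0=0 $r1=8 $r2=1 $r3=0 $r4=9 $r5=9
PC=7  slt  $r5, $r0, $r4     | $r0=0 $r1=8 $r2=1 $r3=0 $r4=9 $r5=1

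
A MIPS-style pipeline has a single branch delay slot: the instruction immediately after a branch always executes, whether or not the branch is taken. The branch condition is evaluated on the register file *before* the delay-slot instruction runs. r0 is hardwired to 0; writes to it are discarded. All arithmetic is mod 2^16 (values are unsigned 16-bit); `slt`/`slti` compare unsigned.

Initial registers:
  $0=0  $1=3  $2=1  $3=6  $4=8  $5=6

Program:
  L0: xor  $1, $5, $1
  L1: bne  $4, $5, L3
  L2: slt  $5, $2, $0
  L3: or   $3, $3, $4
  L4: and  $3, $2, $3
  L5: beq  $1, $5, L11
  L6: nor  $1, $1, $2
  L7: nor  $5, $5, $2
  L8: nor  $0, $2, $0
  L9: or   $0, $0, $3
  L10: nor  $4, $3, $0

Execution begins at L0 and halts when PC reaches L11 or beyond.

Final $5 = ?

65534

#0 xor  $1, $5, $1 ; 0/5/1/6/8/6
#1 bne  $4, $5, L3 ; 0/5/1/6/8/6 ; →target
#2 slt  $5, $2, $0 ; 0/5/1/6/8/0
#3 or   $3, $3, $4 ; 0/5/1/14/8/0
#4 and  $3, $2, $3 ; 0/5/1/0/8/0
#5 beq  $1, $5, L11 ; 0/5/1/0/8/0 ; →fallthru
#6 nor  $1, $1, $2 ; 0/65530/1/0/8/0
#7 nor  $5, $5, $2 ; 0/65530/1/0/8/65534
#8 nor  $0, $2, $0 ; 0/65530/1/0/8/65534
#9 or   $0, $0, $3 ; 0/65530/1/0/8/65534
#10 nor  $4, $3, $0 ; 0/65530/1/0/65535/65534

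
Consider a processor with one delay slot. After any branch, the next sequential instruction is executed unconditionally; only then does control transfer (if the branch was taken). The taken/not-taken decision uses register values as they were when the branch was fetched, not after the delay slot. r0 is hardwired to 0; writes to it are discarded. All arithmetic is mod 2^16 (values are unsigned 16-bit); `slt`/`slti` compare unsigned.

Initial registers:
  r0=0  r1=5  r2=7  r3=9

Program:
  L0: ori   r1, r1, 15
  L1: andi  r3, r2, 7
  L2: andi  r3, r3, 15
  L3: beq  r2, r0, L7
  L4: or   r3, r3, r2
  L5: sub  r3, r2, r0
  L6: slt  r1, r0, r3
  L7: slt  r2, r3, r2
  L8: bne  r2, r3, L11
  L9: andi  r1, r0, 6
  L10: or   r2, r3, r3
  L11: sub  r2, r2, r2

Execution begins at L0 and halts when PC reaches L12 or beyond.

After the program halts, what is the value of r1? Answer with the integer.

[0] ori   r1, r1, 15  →  {r0:0, r1:15, r2:7, r3:9}
[1] andi  r3, r2, 7  →  {r0:0, r1:15, r2:7, r3:7}
[2] andi  r3, r3, 15  →  {r0:0, r1:15, r2:7, r3:7}
[3] beq  r2, r0, L7  →  {r0:0, r1:15, r2:7, r3:7}  ⟨branch fallthrough⟩
[4] or   r3, r3, r2  →  {r0:0, r1:15, r2:7, r3:7}
[5] sub  r3, r2, r0  →  {r0:0, r1:15, r2:7, r3:7}
[6] slt  r1, r0, r3  →  {r0:0, r1:1, r2:7, r3:7}
[7] slt  r2, r3, r2  →  {r0:0, r1:1, r2:0, r3:7}
[8] bne  r2, r3, L11  →  {r0:0, r1:1, r2:0, r3:7}  ⟨branch taken⟩
[9] andi  r1, r0, 6  →  {r0:0, r1:0, r2:0, r3:7}
[11] sub  r2, r2, r2  →  {r0:0, r1:0, r2:0, r3:7}

0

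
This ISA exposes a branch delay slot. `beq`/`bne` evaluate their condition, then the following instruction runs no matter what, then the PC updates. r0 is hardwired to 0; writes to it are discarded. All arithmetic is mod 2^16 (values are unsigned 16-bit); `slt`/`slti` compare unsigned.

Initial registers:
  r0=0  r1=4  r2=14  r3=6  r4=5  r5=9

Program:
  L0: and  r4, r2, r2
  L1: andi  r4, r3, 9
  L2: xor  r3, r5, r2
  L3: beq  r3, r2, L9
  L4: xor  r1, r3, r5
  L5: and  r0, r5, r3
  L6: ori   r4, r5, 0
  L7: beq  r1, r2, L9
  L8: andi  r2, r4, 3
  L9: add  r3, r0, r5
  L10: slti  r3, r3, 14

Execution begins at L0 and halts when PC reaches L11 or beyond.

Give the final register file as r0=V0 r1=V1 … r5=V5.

r0=0 r1=14 r2=1 r3=1 r4=9 r5=9

PC=0  and  r4, r2, r2        | r0=0 r1=4 r2=14 r3=6 r4=14 r5=9
PC=1  andi  r4, r3, 9        | r0=0 r1=4 r2=14 r3=6 r4=0 r5=9
PC=2  xor  r3, r5, r2        | r0=0 r1=4 r2=14 r3=7 r4=0 r5=9
PC=3  beq  r3, r2, L9        | r0=0 r1=4 r2=14 r3=7 r4=0 r5=9  [not taken]
PC=4  xor  r1, r3, r5        | r0=0 r1=14 r2=14 r3=7 r4=0 r5=9
PC=5  and  r0, r5, r3        | r0=0 r1=14 r2=14 r3=7 r4=0 r5=9
PC=6  ori   r4, r5, 0        | r0=0 r1=14 r2=14 r3=7 r4=9 r5=9
PC=7  beq  r1, r2, L9        | r0=0 r1=14 r2=14 r3=7 r4=9 r5=9  [TAKEN]
PC=8  andi  r2, r4, 3        | r0=0 r1=14 r2=1 r3=7 r4=9 r5=9
PC=9  add  r3, r0, r5        | r0=0 r1=14 r2=1 r3=9 r4=9 r5=9
PC=10 slti  r3, r3, 14       | r0=0 r1=14 r2=1 r3=1 r4=9 r5=9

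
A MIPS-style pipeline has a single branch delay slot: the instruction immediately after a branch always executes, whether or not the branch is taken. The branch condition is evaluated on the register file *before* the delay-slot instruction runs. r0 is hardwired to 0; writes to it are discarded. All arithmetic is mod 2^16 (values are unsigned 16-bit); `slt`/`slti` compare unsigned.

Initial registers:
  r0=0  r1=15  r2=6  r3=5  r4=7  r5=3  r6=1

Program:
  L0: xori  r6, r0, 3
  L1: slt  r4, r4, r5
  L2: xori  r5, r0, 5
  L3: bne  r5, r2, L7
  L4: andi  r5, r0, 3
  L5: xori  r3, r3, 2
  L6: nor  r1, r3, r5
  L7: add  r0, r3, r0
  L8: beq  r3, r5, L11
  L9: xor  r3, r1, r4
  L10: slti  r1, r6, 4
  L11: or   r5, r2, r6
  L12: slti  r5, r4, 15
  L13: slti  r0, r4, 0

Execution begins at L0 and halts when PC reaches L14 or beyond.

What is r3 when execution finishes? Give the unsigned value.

15

[0] xori  r6, r0, 3  →  {r0:0, r1:15, r2:6, r3:5, r4:7, r5:3, r6:3}
[1] slt  r4, r4, r5  →  {r0:0, r1:15, r2:6, r3:5, r4:0, r5:3, r6:3}
[2] xori  r5, r0, 5  →  {r0:0, r1:15, r2:6, r3:5, r4:0, r5:5, r6:3}
[3] bne  r5, r2, L7  →  {r0:0, r1:15, r2:6, r3:5, r4:0, r5:5, r6:3}  ⟨branch taken⟩
[4] andi  r5, r0, 3  →  {r0:0, r1:15, r2:6, r3:5, r4:0, r5:0, r6:3}
[7] add  r0, r3, r0  →  {r0:0, r1:15, r2:6, r3:5, r4:0, r5:0, r6:3}
[8] beq  r3, r5, L11  →  {r0:0, r1:15, r2:6, r3:5, r4:0, r5:0, r6:3}  ⟨branch fallthrough⟩
[9] xor  r3, r1, r4  →  {r0:0, r1:15, r2:6, r3:15, r4:0, r5:0, r6:3}
[10] slti  r1, r6, 4  →  {r0:0, r1:1, r2:6, r3:15, r4:0, r5:0, r6:3}
[11] or   r5, r2, r6  →  {r0:0, r1:1, r2:6, r3:15, r4:0, r5:7, r6:3}
[12] slti  r5, r4, 15  →  {r0:0, r1:1, r2:6, r3:15, r4:0, r5:1, r6:3}
[13] slti  r0, r4, 0  →  {r0:0, r1:1, r2:6, r3:15, r4:0, r5:1, r6:3}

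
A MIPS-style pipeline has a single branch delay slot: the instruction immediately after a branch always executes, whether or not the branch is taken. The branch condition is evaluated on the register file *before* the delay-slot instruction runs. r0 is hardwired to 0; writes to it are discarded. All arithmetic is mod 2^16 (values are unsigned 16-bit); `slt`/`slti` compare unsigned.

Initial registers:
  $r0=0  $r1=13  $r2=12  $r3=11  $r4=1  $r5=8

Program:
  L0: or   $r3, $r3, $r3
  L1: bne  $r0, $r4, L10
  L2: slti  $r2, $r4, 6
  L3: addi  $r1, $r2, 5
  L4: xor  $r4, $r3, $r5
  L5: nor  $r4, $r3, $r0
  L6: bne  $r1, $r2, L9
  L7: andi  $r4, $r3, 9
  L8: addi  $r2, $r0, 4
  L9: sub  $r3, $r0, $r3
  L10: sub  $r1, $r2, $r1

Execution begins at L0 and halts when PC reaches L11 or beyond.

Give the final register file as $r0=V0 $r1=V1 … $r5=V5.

  step pc=0: or   $r3, $r3, $r3  regs=(0,13,12,11,1,8)
  step pc=1: bne  $r0, $r4, L10  cond=T  regs=(0,13,12,11,1,8)
  step pc=2: slti  $r2, $r4, 6  regs=(0,13,1,11,1,8)
  step pc=10: sub  $r1, $r2, $r1  regs=(0,65524,1,11,1,8)

$r0=0 $r1=65524 $r2=1 $r3=11 $r4=1 $r5=8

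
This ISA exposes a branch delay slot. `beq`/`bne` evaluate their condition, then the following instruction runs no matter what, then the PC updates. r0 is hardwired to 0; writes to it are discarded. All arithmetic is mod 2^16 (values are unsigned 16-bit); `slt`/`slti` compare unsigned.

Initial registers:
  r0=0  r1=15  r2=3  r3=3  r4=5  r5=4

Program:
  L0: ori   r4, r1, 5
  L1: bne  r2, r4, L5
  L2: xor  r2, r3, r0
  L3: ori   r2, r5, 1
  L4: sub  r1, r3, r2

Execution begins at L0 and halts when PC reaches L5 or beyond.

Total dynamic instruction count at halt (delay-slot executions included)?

3

[0] ori   r4, r1, 5  →  {r0:0, r1:15, r2:3, r3:3, r4:15, r5:4}
[1] bne  r2, r4, L5  →  {r0:0, r1:15, r2:3, r3:3, r4:15, r5:4}  ⟨branch taken⟩
[2] xor  r2, r3, r0  →  {r0:0, r1:15, r2:3, r3:3, r4:15, r5:4}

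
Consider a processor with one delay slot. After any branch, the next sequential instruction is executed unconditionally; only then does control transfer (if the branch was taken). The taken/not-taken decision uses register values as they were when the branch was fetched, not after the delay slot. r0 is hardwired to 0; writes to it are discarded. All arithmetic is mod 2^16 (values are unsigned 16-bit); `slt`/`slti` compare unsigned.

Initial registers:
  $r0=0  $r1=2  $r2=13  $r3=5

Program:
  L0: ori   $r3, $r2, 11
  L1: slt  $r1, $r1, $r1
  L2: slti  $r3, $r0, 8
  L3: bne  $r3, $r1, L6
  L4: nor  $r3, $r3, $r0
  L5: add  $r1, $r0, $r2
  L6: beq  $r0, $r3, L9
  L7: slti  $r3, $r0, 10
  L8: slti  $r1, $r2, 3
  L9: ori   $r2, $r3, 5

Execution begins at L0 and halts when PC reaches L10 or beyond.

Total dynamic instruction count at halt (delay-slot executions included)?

#0 ori   $r3, $r2, 11 ; 0/2/13/15
#1 slt  $r1, $r1, $r1 ; 0/0/13/15
#2 slti  $r3, $r0, 8 ; 0/0/13/1
#3 bne  $r3, $r1, L6 ; 0/0/13/1 ; →target
#4 nor  $r3, $r3, $r0 ; 0/0/13/65534
#6 beq  $r0, $r3, L9 ; 0/0/13/65534 ; →fallthru
#7 slti  $r3, $r0, 10 ; 0/0/13/1
#8 slti  $r1, $r2, 3 ; 0/0/13/1
#9 ori   $r2, $r3, 5 ; 0/0/5/1

9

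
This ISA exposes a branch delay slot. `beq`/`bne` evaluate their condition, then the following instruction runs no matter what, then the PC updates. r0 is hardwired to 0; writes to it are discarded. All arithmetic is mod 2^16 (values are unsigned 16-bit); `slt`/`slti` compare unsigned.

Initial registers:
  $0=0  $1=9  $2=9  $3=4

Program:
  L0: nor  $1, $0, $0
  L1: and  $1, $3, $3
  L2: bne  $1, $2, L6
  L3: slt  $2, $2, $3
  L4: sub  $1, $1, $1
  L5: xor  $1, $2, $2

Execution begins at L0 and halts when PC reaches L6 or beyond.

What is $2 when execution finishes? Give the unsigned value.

0

  step pc=0: nor  $1, $0, $0  regs=(0,65535,9,4)
  step pc=1: and  $1, $3, $3  regs=(0,4,9,4)
  step pc=2: bne  $1, $2, L6  cond=T  regs=(0,4,9,4)
  step pc=3: slt  $2, $2, $3  regs=(0,4,0,4)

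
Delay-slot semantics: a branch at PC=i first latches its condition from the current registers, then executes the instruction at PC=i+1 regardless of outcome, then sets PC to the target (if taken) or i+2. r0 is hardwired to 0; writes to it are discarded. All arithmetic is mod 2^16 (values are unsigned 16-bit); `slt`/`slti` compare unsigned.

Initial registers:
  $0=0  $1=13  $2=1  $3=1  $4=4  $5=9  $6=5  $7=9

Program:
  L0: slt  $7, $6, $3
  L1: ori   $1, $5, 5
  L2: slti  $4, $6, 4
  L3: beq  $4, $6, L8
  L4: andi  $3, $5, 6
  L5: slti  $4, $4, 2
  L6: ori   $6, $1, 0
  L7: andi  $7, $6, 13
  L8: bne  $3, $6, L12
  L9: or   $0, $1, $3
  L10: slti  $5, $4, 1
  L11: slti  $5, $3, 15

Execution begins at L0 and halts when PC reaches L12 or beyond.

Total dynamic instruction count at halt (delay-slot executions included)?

  step pc=0: slt  $7, $6, $3  regs=(0,13,1,1,4,9,5,0)
  step pc=1: ori   $1, $5, 5  regs=(0,13,1,1,4,9,5,0)
  step pc=2: slti  $4, $6, 4  regs=(0,13,1,1,0,9,5,0)
  step pc=3: beq  $4, $6, L8  cond=F  regs=(0,13,1,1,0,9,5,0)
  step pc=4: andi  $3, $5, 6  regs=(0,13,1,0,0,9,5,0)
  step pc=5: slti  $4, $4, 2  regs=(0,13,1,0,1,9,5,0)
  step pc=6: ori   $6, $1, 0  regs=(0,13,1,0,1,9,13,0)
  step pc=7: andi  $7, $6, 13  regs=(0,13,1,0,1,9,13,13)
  step pc=8: bne  $3, $6, L12  cond=T  regs=(0,13,1,0,1,9,13,13)
  step pc=9: or   $0, $1, $3  regs=(0,13,1,0,1,9,13,13)

10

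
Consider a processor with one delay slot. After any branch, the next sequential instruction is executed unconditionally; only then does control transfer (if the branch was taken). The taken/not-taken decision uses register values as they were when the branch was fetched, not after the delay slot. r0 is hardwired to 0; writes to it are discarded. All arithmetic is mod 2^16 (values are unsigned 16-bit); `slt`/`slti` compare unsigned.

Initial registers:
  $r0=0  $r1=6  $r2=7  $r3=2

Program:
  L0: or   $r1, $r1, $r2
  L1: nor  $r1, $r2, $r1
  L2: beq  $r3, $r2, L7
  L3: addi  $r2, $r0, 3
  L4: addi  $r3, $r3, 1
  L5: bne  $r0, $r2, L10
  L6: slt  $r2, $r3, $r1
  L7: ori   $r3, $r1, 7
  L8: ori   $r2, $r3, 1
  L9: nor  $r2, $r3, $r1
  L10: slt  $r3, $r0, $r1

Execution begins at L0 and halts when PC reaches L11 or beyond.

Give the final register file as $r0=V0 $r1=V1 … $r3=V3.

$r0=0 $r1=65528 $r2=1 $r3=1

PC=0  or   $r1, $r1, $r2     | $r0=0 $r1=7 $r2=7 $r3=2
PC=1  nor  $r1, $r2, $r1     | $r0=0 $r1=65528 $r2=7 $r3=2
PC=2  beq  $r3, $r2, L7      | $r0=0 $r1=65528 $r2=7 $r3=2  [not taken]
PC=3  addi  $r2, $r0, 3      | $r0=0 $r1=65528 $r2=3 $r3=2
PC=4  addi  $r3, $r3, 1      | $r0=0 $r1=65528 $r2=3 $r3=3
PC=5  bne  $r0, $r2, L10     | $r0=0 $r1=65528 $r2=3 $r3=3  [TAKEN]
PC=6  slt  $r2, $r3, $r1     | $r0=0 $r1=65528 $r2=1 $r3=3
PC=10 slt  $r3, $r0, $r1     | $r0=0 $r1=65528 $r2=1 $r3=1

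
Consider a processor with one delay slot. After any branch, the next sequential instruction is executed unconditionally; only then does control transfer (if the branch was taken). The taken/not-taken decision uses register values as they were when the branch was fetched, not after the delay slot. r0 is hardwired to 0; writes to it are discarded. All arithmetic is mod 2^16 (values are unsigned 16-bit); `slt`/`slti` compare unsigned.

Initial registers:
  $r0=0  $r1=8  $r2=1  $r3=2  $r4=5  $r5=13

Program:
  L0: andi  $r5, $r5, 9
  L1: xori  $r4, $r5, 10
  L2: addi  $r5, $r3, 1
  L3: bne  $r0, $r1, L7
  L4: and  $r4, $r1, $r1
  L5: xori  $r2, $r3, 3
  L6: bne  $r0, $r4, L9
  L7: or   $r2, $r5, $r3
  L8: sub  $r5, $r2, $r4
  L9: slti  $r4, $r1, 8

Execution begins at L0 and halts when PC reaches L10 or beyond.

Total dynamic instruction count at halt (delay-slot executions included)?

PC=0  andi  $r5, $r5, 9      | $r0=0 $r1=8 $r2=1 $r3=2 $r4=5 $r5=9
PC=1  xori  $r4, $r5, 10     | $r0=0 $r1=8 $r2=1 $r3=2 $r4=3 $r5=9
PC=2  addi  $r5, $r3, 1      | $r0=0 $r1=8 $r2=1 $r3=2 $r4=3 $r5=3
PC=3  bne  $r0, $r1, L7      | $r0=0 $r1=8 $r2=1 $r3=2 $r4=3 $r5=3  [TAKEN]
PC=4  and  $r4, $r1, $r1     | $r0=0 $r1=8 $r2=1 $r3=2 $r4=8 $r5=3
PC=7  or   $r2, $r5, $r3     | $r0=0 $r1=8 $r2=3 $r3=2 $r4=8 $r5=3
PC=8  sub  $r5, $r2, $r4     | $r0=0 $r1=8 $r2=3 $r3=2 $r4=8 $r5=65531
PC=9  slti  $r4, $r1, 8      | $r0=0 $r1=8 $r2=3 $r3=2 $r4=0 $r5=65531

8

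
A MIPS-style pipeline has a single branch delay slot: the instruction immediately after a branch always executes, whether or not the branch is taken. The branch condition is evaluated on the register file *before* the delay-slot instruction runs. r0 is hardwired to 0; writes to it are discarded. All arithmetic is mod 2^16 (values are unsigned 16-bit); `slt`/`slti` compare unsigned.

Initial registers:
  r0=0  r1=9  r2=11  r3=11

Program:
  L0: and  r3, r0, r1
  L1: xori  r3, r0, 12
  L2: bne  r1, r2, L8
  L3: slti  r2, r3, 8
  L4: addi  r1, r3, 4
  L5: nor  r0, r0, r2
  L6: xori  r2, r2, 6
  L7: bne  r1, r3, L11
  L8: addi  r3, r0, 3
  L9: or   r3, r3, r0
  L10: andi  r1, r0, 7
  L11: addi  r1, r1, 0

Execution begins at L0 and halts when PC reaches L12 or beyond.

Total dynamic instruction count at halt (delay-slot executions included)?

8

#0 and  r3, r0, r1 ; 0/9/11/0
#1 xori  r3, r0, 12 ; 0/9/11/12
#2 bne  r1, r2, L8 ; 0/9/11/12 ; →target
#3 slti  r2, r3, 8 ; 0/9/0/12
#8 addi  r3, r0, 3 ; 0/9/0/3
#9 or   r3, r3, r0 ; 0/9/0/3
#10 andi  r1, r0, 7 ; 0/0/0/3
#11 addi  r1, r1, 0 ; 0/0/0/3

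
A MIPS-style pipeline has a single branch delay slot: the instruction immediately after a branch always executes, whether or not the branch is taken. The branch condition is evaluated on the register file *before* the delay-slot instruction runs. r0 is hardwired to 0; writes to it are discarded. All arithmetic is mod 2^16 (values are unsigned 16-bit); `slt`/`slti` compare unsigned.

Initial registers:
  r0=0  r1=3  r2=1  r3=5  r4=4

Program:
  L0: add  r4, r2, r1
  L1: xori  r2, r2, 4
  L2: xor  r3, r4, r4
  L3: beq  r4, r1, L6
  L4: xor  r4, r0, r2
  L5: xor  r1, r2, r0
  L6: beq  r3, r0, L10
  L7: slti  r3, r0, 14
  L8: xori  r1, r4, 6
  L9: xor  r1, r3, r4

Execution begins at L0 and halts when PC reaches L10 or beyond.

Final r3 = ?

1

PC=0  add  r4, r2, r1        | r0=0 r1=3 r2=1 r3=5 r4=4
PC=1  xori  r2, r2, 4        | r0=0 r1=3 r2=5 r3=5 r4=4
PC=2  xor  r3, r4, r4        | r0=0 r1=3 r2=5 r3=0 r4=4
PC=3  beq  r4, r1, L6        | r0=0 r1=3 r2=5 r3=0 r4=4  [not taken]
PC=4  xor  r4, r0, r2        | r0=0 r1=3 r2=5 r3=0 r4=5
PC=5  xor  r1, r2, r0        | r0=0 r1=5 r2=5 r3=0 r4=5
PC=6  beq  r3, r0, L10       | r0=0 r1=5 r2=5 r3=0 r4=5  [TAKEN]
PC=7  slti  r3, r0, 14       | r0=0 r1=5 r2=5 r3=1 r4=5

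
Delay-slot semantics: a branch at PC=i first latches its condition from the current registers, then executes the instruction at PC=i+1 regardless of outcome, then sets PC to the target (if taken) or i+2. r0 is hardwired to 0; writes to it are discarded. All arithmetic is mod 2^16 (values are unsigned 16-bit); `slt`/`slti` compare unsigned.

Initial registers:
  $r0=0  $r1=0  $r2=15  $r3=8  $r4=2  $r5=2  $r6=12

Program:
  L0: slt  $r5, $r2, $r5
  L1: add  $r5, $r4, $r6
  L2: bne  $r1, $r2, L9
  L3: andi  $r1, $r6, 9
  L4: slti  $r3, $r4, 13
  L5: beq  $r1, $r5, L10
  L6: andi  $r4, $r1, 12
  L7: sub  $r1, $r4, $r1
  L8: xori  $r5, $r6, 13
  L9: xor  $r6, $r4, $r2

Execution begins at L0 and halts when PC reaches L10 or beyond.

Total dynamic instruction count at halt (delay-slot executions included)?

5

PC=0  slt  $r5, $r2, $r5     | $r0=0 $r1=0 $r2=15 $r3=8 $r4=2 $r5=0 $r6=12
PC=1  add  $r5, $r4, $r6     | $r0=0 $r1=0 $r2=15 $r3=8 $r4=2 $r5=14 $r6=12
PC=2  bne  $r1, $r2, L9      | $r0=0 $r1=0 $r2=15 $r3=8 $r4=2 $r5=14 $r6=12  [TAKEN]
PC=3  andi  $r1, $r6, 9      | $r0=0 $r1=8 $r2=15 $r3=8 $r4=2 $r5=14 $r6=12
PC=9  xor  $r6, $r4, $r2     | $r0=0 $r1=8 $r2=15 $r3=8 $r4=2 $r5=14 $r6=13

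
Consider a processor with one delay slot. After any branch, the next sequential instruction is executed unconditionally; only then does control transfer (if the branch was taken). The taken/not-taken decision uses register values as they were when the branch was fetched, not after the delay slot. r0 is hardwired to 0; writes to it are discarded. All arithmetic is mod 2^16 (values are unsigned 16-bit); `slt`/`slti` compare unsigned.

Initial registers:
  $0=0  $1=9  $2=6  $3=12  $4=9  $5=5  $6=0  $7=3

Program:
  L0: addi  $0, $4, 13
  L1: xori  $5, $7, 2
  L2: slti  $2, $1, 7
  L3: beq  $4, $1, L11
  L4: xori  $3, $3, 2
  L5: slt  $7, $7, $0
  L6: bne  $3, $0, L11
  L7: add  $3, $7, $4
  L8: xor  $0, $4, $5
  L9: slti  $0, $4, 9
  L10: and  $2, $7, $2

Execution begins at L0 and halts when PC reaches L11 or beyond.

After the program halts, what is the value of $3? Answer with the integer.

14

  step pc=0: addi  $0, $4, 13  regs=(0,9,6,12,9,5,0,3)
  step pc=1: xori  $5, $7, 2  regs=(0,9,6,12,9,1,0,3)
  step pc=2: slti  $2, $1, 7  regs=(0,9,0,12,9,1,0,3)
  step pc=3: beq  $4, $1, L11  cond=T  regs=(0,9,0,12,9,1,0,3)
  step pc=4: xori  $3, $3, 2  regs=(0,9,0,14,9,1,0,3)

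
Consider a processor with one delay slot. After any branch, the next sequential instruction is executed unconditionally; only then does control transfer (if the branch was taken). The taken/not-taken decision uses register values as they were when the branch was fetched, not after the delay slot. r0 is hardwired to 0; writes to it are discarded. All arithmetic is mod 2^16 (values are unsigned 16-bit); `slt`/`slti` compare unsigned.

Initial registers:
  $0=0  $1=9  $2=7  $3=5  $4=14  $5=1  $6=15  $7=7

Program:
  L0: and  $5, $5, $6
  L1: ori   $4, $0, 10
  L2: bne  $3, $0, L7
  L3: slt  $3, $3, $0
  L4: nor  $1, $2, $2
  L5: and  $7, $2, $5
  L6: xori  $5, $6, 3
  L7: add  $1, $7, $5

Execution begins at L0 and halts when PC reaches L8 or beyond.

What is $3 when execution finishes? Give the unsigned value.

0

#0 and  $5, $5, $6 ; 0/9/7/5/14/1/15/7
#1 ori   $4, $0, 10 ; 0/9/7/5/10/1/15/7
#2 bne  $3, $0, L7 ; 0/9/7/5/10/1/15/7 ; →target
#3 slt  $3, $3, $0 ; 0/9/7/0/10/1/15/7
#7 add  $1, $7, $5 ; 0/8/7/0/10/1/15/7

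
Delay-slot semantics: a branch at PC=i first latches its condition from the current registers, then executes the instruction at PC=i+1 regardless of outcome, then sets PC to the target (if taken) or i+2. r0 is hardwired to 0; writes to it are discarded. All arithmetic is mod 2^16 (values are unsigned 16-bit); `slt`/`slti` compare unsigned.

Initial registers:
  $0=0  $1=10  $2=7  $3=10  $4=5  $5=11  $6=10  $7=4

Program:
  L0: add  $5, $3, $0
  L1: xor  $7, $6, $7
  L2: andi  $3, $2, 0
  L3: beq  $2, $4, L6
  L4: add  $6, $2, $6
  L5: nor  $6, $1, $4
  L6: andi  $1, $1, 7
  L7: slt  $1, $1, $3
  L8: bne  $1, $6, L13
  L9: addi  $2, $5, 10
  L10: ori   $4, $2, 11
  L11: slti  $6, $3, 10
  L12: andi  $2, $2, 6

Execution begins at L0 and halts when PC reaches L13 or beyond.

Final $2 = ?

20

PC=0  add  $5, $3, $0        | $0=0 $1=10 $2=7 $3=10 $4=5 $5=10 $6=10 $7=4
PC=1  xor  $7, $6, $7        | $0=0 $1=10 $2=7 $3=10 $4=5 $5=10 $6=10 $7=14
PC=2  andi  $3, $2, 0        | $0=0 $1=10 $2=7 $3=0 $4=5 $5=10 $6=10 $7=14
PC=3  beq  $2, $4, L6        | $0=0 $1=10 $2=7 $3=0 $4=5 $5=10 $6=10 $7=14  [not taken]
PC=4  add  $6, $2, $6        | $0=0 $1=10 $2=7 $3=0 $4=5 $5=10 $6=17 $7=14
PC=5  nor  $6, $1, $4        | $0=0 $1=10 $2=7 $3=0 $4=5 $5=10 $6=65520 $7=14
PC=6  andi  $1, $1, 7        | $0=0 $1=2 $2=7 $3=0 $4=5 $5=10 $6=65520 $7=14
PC=7  slt  $1, $1, $3        | $0=0 $1=0 $2=7 $3=0 $4=5 $5=10 $6=65520 $7=14
PC=8  bne  $1, $6, L13       | $0=0 $1=0 $2=7 $3=0 $4=5 $5=10 $6=65520 $7=14  [TAKEN]
PC=9  addi  $2, $5, 10       | $0=0 $1=0 $2=20 $3=0 $4=5 $5=10 $6=65520 $7=14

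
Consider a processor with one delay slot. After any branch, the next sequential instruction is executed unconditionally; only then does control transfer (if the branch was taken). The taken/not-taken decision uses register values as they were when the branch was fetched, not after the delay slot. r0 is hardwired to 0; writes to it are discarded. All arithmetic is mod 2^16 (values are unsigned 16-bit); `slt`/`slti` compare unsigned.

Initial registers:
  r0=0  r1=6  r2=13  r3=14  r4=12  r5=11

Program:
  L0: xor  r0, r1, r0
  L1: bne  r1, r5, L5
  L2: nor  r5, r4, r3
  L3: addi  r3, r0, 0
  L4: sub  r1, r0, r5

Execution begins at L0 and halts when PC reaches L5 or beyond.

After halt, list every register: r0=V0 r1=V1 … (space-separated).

  step pc=0: xor  r0, r1, r0  regs=(0,6,13,14,12,11)
  step pc=1: bne  r1, r5, L5  cond=T  regs=(0,6,13,14,12,11)
  step pc=2: nor  r5, r4, r3  regs=(0,6,13,14,12,65521)

r0=0 r1=6 r2=13 r3=14 r4=12 r5=65521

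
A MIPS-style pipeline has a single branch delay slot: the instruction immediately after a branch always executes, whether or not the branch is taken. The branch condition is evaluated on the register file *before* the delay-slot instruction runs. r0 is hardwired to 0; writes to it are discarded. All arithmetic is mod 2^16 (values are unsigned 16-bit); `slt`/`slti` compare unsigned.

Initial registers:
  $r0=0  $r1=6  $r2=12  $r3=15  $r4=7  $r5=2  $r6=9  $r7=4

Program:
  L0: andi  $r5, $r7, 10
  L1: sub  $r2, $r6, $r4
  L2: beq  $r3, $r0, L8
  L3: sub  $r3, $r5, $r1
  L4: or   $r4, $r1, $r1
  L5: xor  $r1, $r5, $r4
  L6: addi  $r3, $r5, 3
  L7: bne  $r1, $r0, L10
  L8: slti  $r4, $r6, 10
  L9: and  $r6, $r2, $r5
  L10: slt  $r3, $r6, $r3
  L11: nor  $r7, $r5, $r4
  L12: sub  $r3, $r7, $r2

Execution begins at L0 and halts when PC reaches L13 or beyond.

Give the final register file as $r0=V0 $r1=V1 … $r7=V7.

#0 andi  $r5, $r7, 10 ; 0/6/12/15/7/0/9/4
#1 sub  $r2, $r6, $r4 ; 0/6/2/15/7/0/9/4
#2 beq  $r3, $r0, L8 ; 0/6/2/15/7/0/9/4 ; →fallthru
#3 sub  $r3, $r5, $r1 ; 0/6/2/65530/7/0/9/4
#4 or   $r4, $r1, $r1 ; 0/6/2/65530/6/0/9/4
#5 xor  $r1, $r5, $r4 ; 0/6/2/65530/6/0/9/4
#6 addi  $r3, $r5, 3 ; 0/6/2/3/6/0/9/4
#7 bne  $r1, $r0, L10 ; 0/6/2/3/6/0/9/4 ; →target
#8 slti  $r4, $r6, 10 ; 0/6/2/3/1/0/9/4
#10 slt  $r3, $r6, $r3 ; 0/6/2/0/1/0/9/4
#11 nor  $r7, $r5, $r4 ; 0/6/2/0/1/0/9/65534
#12 sub  $r3, $r7, $r2 ; 0/6/2/65532/1/0/9/65534

$r0=0 $r1=6 $r2=2 $r3=65532 $r4=1 $r5=0 $r6=9 $r7=65534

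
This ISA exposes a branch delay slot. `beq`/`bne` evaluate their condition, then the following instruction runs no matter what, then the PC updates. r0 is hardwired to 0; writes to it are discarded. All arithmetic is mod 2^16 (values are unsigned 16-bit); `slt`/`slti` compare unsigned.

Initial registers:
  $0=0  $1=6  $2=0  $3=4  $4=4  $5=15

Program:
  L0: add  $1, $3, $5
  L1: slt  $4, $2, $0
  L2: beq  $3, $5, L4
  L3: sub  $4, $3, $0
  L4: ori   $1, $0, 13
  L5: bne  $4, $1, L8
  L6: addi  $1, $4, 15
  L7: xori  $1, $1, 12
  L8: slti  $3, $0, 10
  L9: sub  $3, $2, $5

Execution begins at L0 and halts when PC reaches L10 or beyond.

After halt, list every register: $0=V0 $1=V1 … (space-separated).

$0=0 $1=19 $2=0 $3=65521 $4=4 $5=15

[0] add  $1, $3, $5  →  {$0:0, $1:19, $2:0, $3:4, $4:4, $5:15}
[1] slt  $4, $2, $0  →  {$0:0, $1:19, $2:0, $3:4, $4:0, $5:15}
[2] beq  $3, $5, L4  →  {$0:0, $1:19, $2:0, $3:4, $4:0, $5:15}  ⟨branch fallthrough⟩
[3] sub  $4, $3, $0  →  {$0:0, $1:19, $2:0, $3:4, $4:4, $5:15}
[4] ori   $1, $0, 13  →  {$0:0, $1:13, $2:0, $3:4, $4:4, $5:15}
[5] bne  $4, $1, L8  →  {$0:0, $1:13, $2:0, $3:4, $4:4, $5:15}  ⟨branch taken⟩
[6] addi  $1, $4, 15  →  {$0:0, $1:19, $2:0, $3:4, $4:4, $5:15}
[8] slti  $3, $0, 10  →  {$0:0, $1:19, $2:0, $3:1, $4:4, $5:15}
[9] sub  $3, $2, $5  →  {$0:0, $1:19, $2:0, $3:65521, $4:4, $5:15}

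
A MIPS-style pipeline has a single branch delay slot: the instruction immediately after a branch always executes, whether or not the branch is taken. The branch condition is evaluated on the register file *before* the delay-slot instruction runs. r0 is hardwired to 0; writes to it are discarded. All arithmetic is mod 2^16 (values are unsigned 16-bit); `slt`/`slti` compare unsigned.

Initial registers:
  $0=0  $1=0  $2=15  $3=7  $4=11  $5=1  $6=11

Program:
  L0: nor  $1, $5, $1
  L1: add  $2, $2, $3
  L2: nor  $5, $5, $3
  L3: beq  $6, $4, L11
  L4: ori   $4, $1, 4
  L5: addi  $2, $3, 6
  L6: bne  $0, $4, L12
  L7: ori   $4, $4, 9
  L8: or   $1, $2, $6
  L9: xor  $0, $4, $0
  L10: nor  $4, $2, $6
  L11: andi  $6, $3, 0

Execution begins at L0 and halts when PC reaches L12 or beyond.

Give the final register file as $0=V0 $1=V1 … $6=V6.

$0=0 $1=65534 $2=22 $3=7 $4=65534 $5=65528 $6=0

#0 nor  $1, $5, $1 ; 0/65534/15/7/11/1/11
#1 add  $2, $2, $3 ; 0/65534/22/7/11/1/11
#2 nor  $5, $5, $3 ; 0/65534/22/7/11/65528/11
#3 beq  $6, $4, L11 ; 0/65534/22/7/11/65528/11 ; →target
#4 ori   $4, $1, 4 ; 0/65534/22/7/65534/65528/11
#11 andi  $6, $3, 0 ; 0/65534/22/7/65534/65528/0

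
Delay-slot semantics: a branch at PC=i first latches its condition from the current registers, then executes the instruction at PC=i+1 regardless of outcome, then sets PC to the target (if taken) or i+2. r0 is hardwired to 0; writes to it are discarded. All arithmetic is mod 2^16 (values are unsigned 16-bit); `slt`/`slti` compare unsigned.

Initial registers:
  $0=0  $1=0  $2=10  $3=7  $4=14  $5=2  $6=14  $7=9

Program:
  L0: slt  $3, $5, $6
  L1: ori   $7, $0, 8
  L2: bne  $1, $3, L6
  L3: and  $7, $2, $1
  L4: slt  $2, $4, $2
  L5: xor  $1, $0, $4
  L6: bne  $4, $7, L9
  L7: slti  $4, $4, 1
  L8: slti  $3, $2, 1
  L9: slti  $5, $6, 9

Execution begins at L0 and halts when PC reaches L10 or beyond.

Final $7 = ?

[0] slt  $3, $5, $6  →  {$0:0, $1:0, $2:10, $3:1, $4:14, $5:2, $6:14, $7:9}
[1] ori   $7, $0, 8  →  {$0:0, $1:0, $2:10, $3:1, $4:14, $5:2, $6:14, $7:8}
[2] bne  $1, $3, L6  →  {$0:0, $1:0, $2:10, $3:1, $4:14, $5:2, $6:14, $7:8}  ⟨branch taken⟩
[3] and  $7, $2, $1  →  {$0:0, $1:0, $2:10, $3:1, $4:14, $5:2, $6:14, $7:0}
[6] bne  $4, $7, L9  →  {$0:0, $1:0, $2:10, $3:1, $4:14, $5:2, $6:14, $7:0}  ⟨branch taken⟩
[7] slti  $4, $4, 1  →  {$0:0, $1:0, $2:10, $3:1, $4:0, $5:2, $6:14, $7:0}
[9] slti  $5, $6, 9  →  {$0:0, $1:0, $2:10, $3:1, $4:0, $5:0, $6:14, $7:0}

0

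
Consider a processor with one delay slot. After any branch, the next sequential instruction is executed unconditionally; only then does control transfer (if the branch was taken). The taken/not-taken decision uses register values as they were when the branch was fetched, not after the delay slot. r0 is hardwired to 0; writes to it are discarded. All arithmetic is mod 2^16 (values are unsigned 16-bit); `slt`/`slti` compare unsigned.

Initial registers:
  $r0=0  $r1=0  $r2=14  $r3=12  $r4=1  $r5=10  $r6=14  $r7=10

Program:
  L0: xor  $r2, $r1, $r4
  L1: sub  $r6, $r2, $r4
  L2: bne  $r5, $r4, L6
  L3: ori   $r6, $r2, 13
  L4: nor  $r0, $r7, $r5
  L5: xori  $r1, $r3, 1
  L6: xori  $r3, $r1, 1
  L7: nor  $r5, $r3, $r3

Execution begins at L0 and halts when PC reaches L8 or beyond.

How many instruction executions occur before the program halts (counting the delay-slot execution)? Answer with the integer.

6

  step pc=0: xor  $r2, $r1, $r4  regs=(0,0,1,12,1,10,14,10)
  step pc=1: sub  $r6, $r2, $r4  regs=(0,0,1,12,1,10,0,10)
  step pc=2: bne  $r5, $r4, L6  cond=T  regs=(0,0,1,12,1,10,0,10)
  step pc=3: ori   $r6, $r2, 13  regs=(0,0,1,12,1,10,13,10)
  step pc=6: xori  $r3, $r1, 1  regs=(0,0,1,1,1,10,13,10)
  step pc=7: nor  $r5, $r3, $r3  regs=(0,0,1,1,1,65534,13,10)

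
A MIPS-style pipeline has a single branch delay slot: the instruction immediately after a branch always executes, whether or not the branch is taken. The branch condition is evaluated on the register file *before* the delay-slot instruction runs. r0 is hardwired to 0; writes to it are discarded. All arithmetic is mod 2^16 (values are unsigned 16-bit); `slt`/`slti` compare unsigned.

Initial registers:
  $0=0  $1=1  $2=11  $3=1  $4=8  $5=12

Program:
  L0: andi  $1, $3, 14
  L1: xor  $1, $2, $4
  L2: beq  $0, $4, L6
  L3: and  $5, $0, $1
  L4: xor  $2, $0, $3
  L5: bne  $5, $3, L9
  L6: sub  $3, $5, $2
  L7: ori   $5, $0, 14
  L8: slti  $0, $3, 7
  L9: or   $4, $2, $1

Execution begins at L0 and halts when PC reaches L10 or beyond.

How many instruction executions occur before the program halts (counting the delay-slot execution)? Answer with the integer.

  step pc=0: andi  $1, $3, 14  regs=(0,0,11,1,8,12)
  step pc=1: xor  $1, $2, $4  regs=(0,3,11,1,8,12)
  step pc=2: beq  $0, $4, L6  cond=F  regs=(0,3,11,1,8,12)
  step pc=3: and  $5, $0, $1  regs=(0,3,11,1,8,0)
  step pc=4: xor  $2, $0, $3  regs=(0,3,1,1,8,0)
  step pc=5: bne  $5, $3, L9  cond=T  regs=(0,3,1,1,8,0)
  step pc=6: sub  $3, $5, $2  regs=(0,3,1,65535,8,0)
  step pc=9: or   $4, $2, $1  regs=(0,3,1,65535,3,0)

8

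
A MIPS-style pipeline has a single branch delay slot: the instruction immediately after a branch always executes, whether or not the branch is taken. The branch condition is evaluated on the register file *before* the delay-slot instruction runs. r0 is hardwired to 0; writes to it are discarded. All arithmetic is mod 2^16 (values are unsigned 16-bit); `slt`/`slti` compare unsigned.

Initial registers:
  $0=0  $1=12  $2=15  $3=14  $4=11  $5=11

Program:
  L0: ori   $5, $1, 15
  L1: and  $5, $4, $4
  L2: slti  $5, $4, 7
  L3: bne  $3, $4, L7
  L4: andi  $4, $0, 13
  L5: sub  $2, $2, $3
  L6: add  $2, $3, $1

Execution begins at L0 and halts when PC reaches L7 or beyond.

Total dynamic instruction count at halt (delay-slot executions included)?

5

PC=0  ori   $5, $1, 15       | $0=0 $1=12 $2=15 $3=14 $4=11 $5=15
PC=1  and  $5, $4, $4        | $0=0 $1=12 $2=15 $3=14 $4=11 $5=11
PC=2  slti  $5, $4, 7        | $0=0 $1=12 $2=15 $3=14 $4=11 $5=0
PC=3  bne  $3, $4, L7        | $0=0 $1=12 $2=15 $3=14 $4=11 $5=0  [TAKEN]
PC=4  andi  $4, $0, 13       | $0=0 $1=12 $2=15 $3=14 $4=0 $5=0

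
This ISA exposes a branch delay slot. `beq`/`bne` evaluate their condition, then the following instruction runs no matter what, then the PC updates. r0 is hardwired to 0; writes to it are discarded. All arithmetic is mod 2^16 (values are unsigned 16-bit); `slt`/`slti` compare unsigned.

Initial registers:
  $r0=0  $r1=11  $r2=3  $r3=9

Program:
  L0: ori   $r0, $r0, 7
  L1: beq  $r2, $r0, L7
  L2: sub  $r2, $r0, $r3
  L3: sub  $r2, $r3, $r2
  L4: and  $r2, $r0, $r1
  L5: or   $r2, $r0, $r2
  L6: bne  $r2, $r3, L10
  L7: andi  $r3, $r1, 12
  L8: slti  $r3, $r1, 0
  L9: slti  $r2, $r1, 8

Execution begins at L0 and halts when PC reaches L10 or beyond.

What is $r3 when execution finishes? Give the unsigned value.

8

#0 ori   $r0, $r0, 7 ; 0/11/3/9
#1 beq  $r2, $r0, L7 ; 0/11/3/9 ; →fallthru
#2 sub  $r2, $r0, $r3 ; 0/11/65527/9
#3 sub  $r2, $r3, $r2 ; 0/11/18/9
#4 and  $r2, $r0, $r1 ; 0/11/0/9
#5 or   $r2, $r0, $r2 ; 0/11/0/9
#6 bne  $r2, $r3, L10 ; 0/11/0/9 ; →target
#7 andi  $r3, $r1, 12 ; 0/11/0/8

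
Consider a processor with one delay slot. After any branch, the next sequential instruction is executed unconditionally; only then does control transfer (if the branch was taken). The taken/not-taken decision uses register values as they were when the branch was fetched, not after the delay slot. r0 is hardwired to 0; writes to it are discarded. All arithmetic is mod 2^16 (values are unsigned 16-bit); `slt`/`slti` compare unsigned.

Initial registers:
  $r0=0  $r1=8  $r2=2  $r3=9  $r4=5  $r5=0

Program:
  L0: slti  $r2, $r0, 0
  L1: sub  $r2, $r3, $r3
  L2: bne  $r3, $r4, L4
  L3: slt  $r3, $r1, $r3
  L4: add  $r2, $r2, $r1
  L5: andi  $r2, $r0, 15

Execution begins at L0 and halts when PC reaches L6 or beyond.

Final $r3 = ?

1

#0 slti  $r2, $r0, 0 ; 0/8/0/9/5/0
#1 sub  $r2, $r3, $r3 ; 0/8/0/9/5/0
#2 bne  $r3, $r4, L4 ; 0/8/0/9/5/0 ; →target
#3 slt  $r3, $r1, $r3 ; 0/8/0/1/5/0
#4 add  $r2, $r2, $r1 ; 0/8/8/1/5/0
#5 andi  $r2, $r0, 15 ; 0/8/0/1/5/0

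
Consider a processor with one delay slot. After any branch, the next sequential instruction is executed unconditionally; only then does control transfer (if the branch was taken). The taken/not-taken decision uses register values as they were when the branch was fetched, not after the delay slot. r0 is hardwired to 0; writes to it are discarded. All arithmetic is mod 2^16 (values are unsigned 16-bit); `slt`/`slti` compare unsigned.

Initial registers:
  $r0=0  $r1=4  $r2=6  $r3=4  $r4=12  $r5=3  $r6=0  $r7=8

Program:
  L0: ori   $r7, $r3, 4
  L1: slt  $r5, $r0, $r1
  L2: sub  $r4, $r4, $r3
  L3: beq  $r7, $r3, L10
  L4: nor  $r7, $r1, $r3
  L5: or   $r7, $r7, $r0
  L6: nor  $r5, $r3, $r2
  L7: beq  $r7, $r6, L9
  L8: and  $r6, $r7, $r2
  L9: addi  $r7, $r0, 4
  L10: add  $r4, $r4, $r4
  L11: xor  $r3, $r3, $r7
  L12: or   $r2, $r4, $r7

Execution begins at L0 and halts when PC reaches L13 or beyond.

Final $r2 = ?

#0 ori   $r7, $r3, 4 ; 0/4/6/4/12/3/0/4
#1 slt  $r5, $r0, $r1 ; 0/4/6/4/12/1/0/4
#2 sub  $r4, $r4, $r3 ; 0/4/6/4/8/1/0/4
#3 beq  $r7, $r3, L10 ; 0/4/6/4/8/1/0/4 ; →target
#4 nor  $r7, $r1, $r3 ; 0/4/6/4/8/1/0/65531
#10 add  $r4, $r4, $r4 ; 0/4/6/4/16/1/0/65531
#11 xor  $r3, $r3, $r7 ; 0/4/6/65535/16/1/0/65531
#12 or   $r2, $r4, $r7 ; 0/4/65531/65535/16/1/0/65531

65531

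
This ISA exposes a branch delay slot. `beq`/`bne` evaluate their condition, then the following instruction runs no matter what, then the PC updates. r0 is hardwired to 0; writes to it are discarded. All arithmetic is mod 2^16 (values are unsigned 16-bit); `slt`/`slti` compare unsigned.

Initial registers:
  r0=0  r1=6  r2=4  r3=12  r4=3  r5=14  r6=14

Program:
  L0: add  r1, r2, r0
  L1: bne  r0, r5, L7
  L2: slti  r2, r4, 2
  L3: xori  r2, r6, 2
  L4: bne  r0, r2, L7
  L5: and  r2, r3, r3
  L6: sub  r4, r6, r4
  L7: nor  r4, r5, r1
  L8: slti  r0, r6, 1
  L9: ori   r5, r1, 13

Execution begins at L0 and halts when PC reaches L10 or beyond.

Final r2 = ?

0

  step pc=0: add  r1, r2, r0  regs=(0,4,4,12,3,14,14)
  step pc=1: bne  r0, r5, L7  cond=T  regs=(0,4,4,12,3,14,14)
  step pc=2: slti  r2, r4, 2  regs=(0,4,0,12,3,14,14)
  step pc=7: nor  r4, r5, r1  regs=(0,4,0,12,65521,14,14)
  step pc=8: slti  r0, r6, 1  regs=(0,4,0,12,65521,14,14)
  step pc=9: ori   r5, r1, 13  regs=(0,4,0,12,65521,13,14)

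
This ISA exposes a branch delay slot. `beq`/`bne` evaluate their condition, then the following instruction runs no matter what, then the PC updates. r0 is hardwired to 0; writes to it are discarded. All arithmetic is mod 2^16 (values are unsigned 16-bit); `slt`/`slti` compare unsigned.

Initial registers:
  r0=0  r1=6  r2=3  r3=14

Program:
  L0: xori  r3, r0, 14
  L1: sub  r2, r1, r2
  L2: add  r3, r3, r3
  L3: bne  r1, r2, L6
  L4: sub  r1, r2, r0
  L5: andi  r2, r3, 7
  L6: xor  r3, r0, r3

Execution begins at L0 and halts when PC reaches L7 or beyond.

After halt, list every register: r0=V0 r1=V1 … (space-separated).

r0=0 r1=3 r2=3 r3=28

[0] xori  r3, r0, 14  →  {r0:0, r1:6, r2:3, r3:14}
[1] sub  r2, r1, r2  →  {r0:0, r1:6, r2:3, r3:14}
[2] add  r3, r3, r3  →  {r0:0, r1:6, r2:3, r3:28}
[3] bne  r1, r2, L6  →  {r0:0, r1:6, r2:3, r3:28}  ⟨branch taken⟩
[4] sub  r1, r2, r0  →  {r0:0, r1:3, r2:3, r3:28}
[6] xor  r3, r0, r3  →  {r0:0, r1:3, r2:3, r3:28}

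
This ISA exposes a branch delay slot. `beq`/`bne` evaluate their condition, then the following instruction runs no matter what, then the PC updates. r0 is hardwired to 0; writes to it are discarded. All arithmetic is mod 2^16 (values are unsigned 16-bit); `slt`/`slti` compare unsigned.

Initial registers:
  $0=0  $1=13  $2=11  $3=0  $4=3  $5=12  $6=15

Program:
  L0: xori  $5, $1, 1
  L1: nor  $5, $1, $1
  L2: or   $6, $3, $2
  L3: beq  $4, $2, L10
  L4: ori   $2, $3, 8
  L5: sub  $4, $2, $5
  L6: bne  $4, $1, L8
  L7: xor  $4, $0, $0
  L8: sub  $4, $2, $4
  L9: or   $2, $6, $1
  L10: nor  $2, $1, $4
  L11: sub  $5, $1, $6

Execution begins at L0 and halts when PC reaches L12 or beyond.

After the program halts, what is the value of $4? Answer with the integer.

8

  step pc=0: xori  $5, $1, 1  regs=(0,13,11,0,3,12,15)
  step pc=1: nor  $5, $1, $1  regs=(0,13,11,0,3,65522,15)
  step pc=2: or   $6, $3, $2  regs=(0,13,11,0,3,65522,11)
  step pc=3: beq  $4, $2, L10  cond=F  regs=(0,13,11,0,3,65522,11)
  step pc=4: ori   $2, $3, 8  regs=(0,13,8,0,3,65522,11)
  step pc=5: sub  $4, $2, $5  regs=(0,13,8,0,22,65522,11)
  step pc=6: bne  $4, $1, L8  cond=T  regs=(0,13,8,0,22,65522,11)
  step pc=7: xor  $4, $0, $0  regs=(0,13,8,0,0,65522,11)
  step pc=8: sub  $4, $2, $4  regs=(0,13,8,0,8,65522,11)
  step pc=9: or   $2, $6, $1  regs=(0,13,15,0,8,65522,11)
  step pc=10: nor  $2, $1, $4  regs=(0,13,65522,0,8,65522,11)
  step pc=11: sub  $5, $1, $6  regs=(0,13,65522,0,8,2,11)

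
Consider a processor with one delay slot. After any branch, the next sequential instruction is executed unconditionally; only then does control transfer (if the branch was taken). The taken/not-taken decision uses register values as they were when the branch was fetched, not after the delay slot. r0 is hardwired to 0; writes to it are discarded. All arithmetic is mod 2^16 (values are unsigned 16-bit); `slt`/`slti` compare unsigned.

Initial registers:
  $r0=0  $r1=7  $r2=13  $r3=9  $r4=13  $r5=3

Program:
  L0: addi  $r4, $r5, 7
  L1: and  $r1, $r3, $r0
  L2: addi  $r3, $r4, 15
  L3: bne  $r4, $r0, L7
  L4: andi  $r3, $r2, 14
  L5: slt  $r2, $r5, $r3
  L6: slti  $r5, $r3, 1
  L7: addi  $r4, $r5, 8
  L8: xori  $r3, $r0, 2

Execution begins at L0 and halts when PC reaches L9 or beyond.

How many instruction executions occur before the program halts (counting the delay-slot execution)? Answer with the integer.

[0] addi  $r4, $r5, 7  →  {$r0:0, $r1:7, $r2:13, $r3:9, $r4:10, $r5:3}
[1] and  $r1, $r3, $r0  →  {$r0:0, $r1:0, $r2:13, $r3:9, $r4:10, $r5:3}
[2] addi  $r3, $r4, 15  →  {$r0:0, $r1:0, $r2:13, $r3:25, $r4:10, $r5:3}
[3] bne  $r4, $r0, L7  →  {$r0:0, $r1:0, $r2:13, $r3:25, $r4:10, $r5:3}  ⟨branch taken⟩
[4] andi  $r3, $r2, 14  →  {$r0:0, $r1:0, $r2:13, $r3:12, $r4:10, $r5:3}
[7] addi  $r4, $r5, 8  →  {$r0:0, $r1:0, $r2:13, $r3:12, $r4:11, $r5:3}
[8] xori  $r3, $r0, 2  →  {$r0:0, $r1:0, $r2:13, $r3:2, $r4:11, $r5:3}

7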